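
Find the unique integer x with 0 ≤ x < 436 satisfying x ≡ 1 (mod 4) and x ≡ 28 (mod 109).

137

Write x = 1 + 4·k. Then 4·k ≡ 28 − 1 ≡ 27 (mod 109).
Need 4⁻¹ mod 109. Extended Euclid on (109, 4):
109 = 27*4 + 1
4 = 4*1 + 0
Back-substitute:
1 = 109 − 27·4
4⁻¹ ≡ 82 (mod 109), so k ≡ 82·27 ≡ 34 (mod 109).
x = 1 + 4·34 = 137.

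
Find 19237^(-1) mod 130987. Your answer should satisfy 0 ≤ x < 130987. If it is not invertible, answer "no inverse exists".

gcd(130987, 19237) by repeated division:
130987 = 6*19237 + 15565
19237 = 1*15565 + 3672
15565 = 4*3672 + 877
3672 = 4*877 + 164
877 = 5*164 + 57
164 = 2*57 + 50
57 = 1*50 + 7
50 = 7*7 + 1
7 = 7*1 + 0
The gcd is 1. Working backward:
1 = 50 − 7·7
1 = −7·57 + 8·50
1 = 8·164 − 23·57
1 = −23·877 + 123·164
1 = 123·3672 − 515·877
1 = −515·15565 + 2183·3672
1 = 2183·19237 − 2698·15565
1 = −2698·130987 + 18371·19237
So 19237·18371 ≡ 1 (mod 130987).

18371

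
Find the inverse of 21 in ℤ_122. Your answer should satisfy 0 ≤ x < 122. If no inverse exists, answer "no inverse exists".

Apply the Euclidean algorithm to 122 and 21:
122 = 5×21 + 17
21 = 1×17 + 4
17 = 4×4 + 1
4 = 4×1 + 0
The gcd is 1. Working backward:
1 = 17 − 4·4
1 = −4·21 + 5·17
1 = 5·122 − 29·21
So 21·(-29) ≡ 1 (mod 122), and -29 ≡ 93 (mod 122).

93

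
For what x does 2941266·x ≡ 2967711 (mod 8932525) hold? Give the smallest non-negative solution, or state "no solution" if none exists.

First find gcd(2941266, 8932525):
8932525 = 3*2941266 + 108727
2941266 = 27*108727 + 5637
108727 = 19*5637 + 1624
5637 = 3*1624 + 765
1624 = 2*765 + 94
765 = 8*94 + 13
94 = 7*13 + 3
13 = 4*3 + 1
3 = 3*1 + 0
gcd = 1, so a unique solution mod 8932525 exists.
Back-substitute for the Bézout coefficients:
1 = 13 − 4·3
1 = −4·94 + 29·13
1 = 29·765 − 236·94
1 = −236·1624 + 501·765
1 = 501·5637 − 1739·1624
1 = −1739·108727 + 33542·5637
1 = 33542·2941266 − 907373·108727
1 = −907373·8932525 + 2755661·2941266
So 2941266·(2755661) ≡ 1 (mod 8932525), giving 2941266⁻¹ ≡ 2755661.
x ≡ 2941266⁻¹·2967711 ≡ 2755661·2967711 ≡ 1916196 (mod 8932525).

1916196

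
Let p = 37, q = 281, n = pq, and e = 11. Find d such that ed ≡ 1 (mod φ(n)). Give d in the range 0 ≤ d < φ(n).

φ(n) = (p−1)(q−1) = 36·280 = 10080.
Need d with 11·d ≡ 1 (mod 10080). Apply the extended Euclidean algorithm:
10080 = 916×11 + 4
11 = 2×4 + 3
4 = 1×3 + 1
3 = 3×1 + 0
Back-substitute:
1 = 4 − 3
1 = −11 + 3·4
1 = 3·10080 − 2749·11
So 11·(-2749) ≡ 1 (mod 10080), hence d ≡ -2749 ≡ 7331 (mod 10080).

7331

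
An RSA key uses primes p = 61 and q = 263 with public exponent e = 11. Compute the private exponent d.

14291

φ(n) = (p−1)(q−1) = 60·262 = 15720.
Need d with 11·d ≡ 1 (mod 15720). Apply the extended Euclidean algorithm:
15720 = 1429*11 + 1
11 = 11*1 + 0
Back-substitute:
1 = 15720 − 1429·11
So 11·(-1429) ≡ 1 (mod 15720), hence d ≡ -1429 ≡ 14291 (mod 15720).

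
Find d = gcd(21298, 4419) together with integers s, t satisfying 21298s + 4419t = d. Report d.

Euclidean algorithm:
21298 = 4×4419 + 3622
4419 = 1×3622 + 797
3622 = 4×797 + 434
797 = 1×434 + 363
434 = 1×363 + 71
363 = 5×71 + 8
71 = 8×8 + 7
8 = 1×7 + 1
7 = 7×1 + 0
gcd(21298, 4419) = 1.
Working backward:
1 = 8 − 7
1 = −71 + 9·8
1 = 9·363 − 46·71
1 = −46·434 + 55·363
1 = 55·797 − 101·434
1 = −101·3622 + 459·797
1 = 459·4419 − 560·3622
1 = −560·21298 + 2699·4419
So 1 = (-560)·21298 + (2699)·4419.

1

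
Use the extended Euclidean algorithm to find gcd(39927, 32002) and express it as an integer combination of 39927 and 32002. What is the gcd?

Apply Euclid's algorithm to 39927 and 32002:
39927 = 1*32002 + 7925
32002 = 4*7925 + 302
7925 = 26*302 + 73
302 = 4*73 + 10
73 = 7*10 + 3
10 = 3*3 + 1
3 = 3*1 + 0
gcd(39927, 32002) = 1.
Back-substituting:
1 = 10 − 3·3
1 = −3·73 + 22·10
1 = 22·302 − 91·73
1 = −91·7925 + 2388·302
1 = 2388·32002 − 9643·7925
1 = −9643·39927 + 12031·32002
So 1 = (-9643)·39927 + (12031)·32002.

1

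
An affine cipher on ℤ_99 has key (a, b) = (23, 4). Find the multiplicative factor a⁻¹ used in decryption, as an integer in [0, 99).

56

Apply the Euclidean algorithm to 99 and 23:
99 = 4*23 + 7
23 = 3*7 + 2
7 = 3*2 + 1
2 = 2*1 + 0
Since gcd(23, 99) = 1, back-substitute to write 1 as a combination:
1 = 7 − 3·2
1 = −3·23 + 10·7
1 = 10·99 − 43·23
So 23·(-43) ≡ 1 (mod 99), and -43 ≡ 56 (mod 99).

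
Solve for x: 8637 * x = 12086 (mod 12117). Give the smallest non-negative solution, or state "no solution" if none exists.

no solution

gcd(8637, 12117):
12117 = 1·8637 + 3480
8637 = 2·3480 + 1677
3480 = 2·1677 + 126
1677 = 13·126 + 39
126 = 3·39 + 9
39 = 4·9 + 3
9 = 3·3 + 0
gcd = 3, but 3 ∤ 12086, so the congruence has no solution.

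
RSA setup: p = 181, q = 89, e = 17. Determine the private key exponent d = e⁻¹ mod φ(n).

12113

φ(n) = (p−1)(q−1) = 180·88 = 15840.
Need d with 17·d ≡ 1 (mod 15840). Apply the extended Euclidean algorithm:
15840 = 931*17 + 13
17 = 1*13 + 4
13 = 3*4 + 1
4 = 4*1 + 0
Back-substitute:
1 = 13 − 3·4
1 = −3·17 + 4·13
1 = 4·15840 − 3727·17
So 17·(-3727) ≡ 1 (mod 15840), hence d ≡ -3727 ≡ 12113 (mod 15840).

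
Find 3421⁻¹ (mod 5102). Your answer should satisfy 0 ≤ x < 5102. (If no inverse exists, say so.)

173

gcd(5102, 3421) by repeated division:
5102 = 1×3421 + 1681
3421 = 2×1681 + 59
1681 = 28×59 + 29
59 = 2×29 + 1
29 = 29×1 + 0
gcd = 1, so the inverse exists. Back-substitute:
1 = 59 − 2·29
1 = −2·1681 + 57·59
1 = 57·3421 − 116·1681
1 = −116·5102 + 173·3421
So 3421·173 ≡ 1 (mod 5102).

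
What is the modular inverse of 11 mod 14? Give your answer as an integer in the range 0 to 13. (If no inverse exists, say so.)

9

Extended Euclidean algorithm:
14 = 1×11 + 3
11 = 3×3 + 2
3 = 1×2 + 1
2 = 2×1 + 0
Since gcd(11, 14) = 1, back-substitute to write 1 as a combination:
1 = 3 − 2
1 = −11 + 4·3
1 = 4·14 − 5·11
Hence 11⁻¹ ≡ -5 ≡ 9 (mod 14).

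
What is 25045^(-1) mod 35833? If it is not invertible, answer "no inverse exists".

17023

Extended Euclidean algorithm:
35833 = 1·25045 + 10788
25045 = 2·10788 + 3469
10788 = 3·3469 + 381
3469 = 9·381 + 40
381 = 9·40 + 21
40 = 1·21 + 19
21 = 1·19 + 2
19 = 9·2 + 1
2 = 2·1 + 0
The gcd is 1. Working backward:
1 = 19 − 9·2
1 = −9·21 + 10·19
1 = 10·40 − 19·21
1 = −19·381 + 181·40
1 = 181·3469 − 1648·381
1 = −1648·10788 + 5125·3469
1 = 5125·25045 − 11898·10788
1 = −11898·35833 + 17023·25045
So 25045·17023 ≡ 1 (mod 35833).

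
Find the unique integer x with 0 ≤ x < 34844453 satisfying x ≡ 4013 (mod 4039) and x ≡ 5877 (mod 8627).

16224637

Write x = 4013 + 4039·k. Then 4039·k ≡ 5877 − 4013 ≡ 1864 (mod 8627).
Need 4039⁻¹ mod 8627. Extended Euclid on (8627, 4039):
8627 = 2*4039 + 549
4039 = 7*549 + 196
549 = 2*196 + 157
196 = 1*157 + 39
157 = 4*39 + 1
39 = 39*1 + 0
Back-substitute:
1 = 157 − 4·39
1 = −4·196 + 5·157
1 = 5·549 − 14·196
1 = −14·4039 + 103·549
1 = 103·8627 − 220·4039
4039⁻¹ ≡ 8407 (mod 8627), so k ≡ 8407·1864 ≡ 4016 (mod 8627).
x = 4013 + 4039·4016 = 16224637.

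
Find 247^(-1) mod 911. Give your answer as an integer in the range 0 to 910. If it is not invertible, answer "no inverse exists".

Apply the Euclidean algorithm to 911 and 247:
911 = 3*247 + 170
247 = 1*170 + 77
170 = 2*77 + 16
77 = 4*16 + 13
16 = 1*13 + 3
13 = 4*3 + 1
3 = 3*1 + 0
The gcd is 1. Working backward:
1 = 13 − 4·3
1 = −4·16 + 5·13
1 = 5·77 − 24·16
1 = −24·170 + 53·77
1 = 53·247 − 77·170
1 = −77·911 + 284·247
So 247·284 ≡ 1 (mod 911).

284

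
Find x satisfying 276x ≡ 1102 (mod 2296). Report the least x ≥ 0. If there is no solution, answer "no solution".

gcd(276, 2296):
2296 = 8·276 + 88
276 = 3·88 + 12
88 = 7·12 + 4
12 = 3·4 + 0
gcd = 4, but 4 ∤ 1102, so the congruence has no solution.

no solution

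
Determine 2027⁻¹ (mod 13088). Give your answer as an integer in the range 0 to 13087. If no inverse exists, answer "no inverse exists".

1795

Apply the Euclidean algorithm to 13088 and 2027:
13088 = 6×2027 + 926
2027 = 2×926 + 175
926 = 5×175 + 51
175 = 3×51 + 22
51 = 2×22 + 7
22 = 3×7 + 1
7 = 7×1 + 0
The gcd is 1. Working backward:
1 = 22 − 3·7
1 = −3·51 + 7·22
1 = 7·175 − 24·51
1 = −24·926 + 127·175
1 = 127·2027 − 278·926
1 = −278·13088 + 1795·2027
So 2027·1795 ≡ 1 (mod 13088).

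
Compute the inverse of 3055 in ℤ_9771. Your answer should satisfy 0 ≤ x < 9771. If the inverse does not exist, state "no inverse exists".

gcd(9771, 3055) by repeated division:
9771 = 3×3055 + 606
3055 = 5×606 + 25
606 = 24×25 + 6
25 = 4×6 + 1
6 = 6×1 + 0
Since gcd(3055, 9771) = 1, back-substitute to write 1 as a combination:
1 = 25 − 4·6
1 = −4·606 + 97·25
1 = 97·3055 − 489·606
1 = −489·9771 + 1564·3055
So 3055·1564 ≡ 1 (mod 9771).

1564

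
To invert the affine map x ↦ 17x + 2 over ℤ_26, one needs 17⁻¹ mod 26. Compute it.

Run Euclid on (26, 17):
26 = 1*17 + 9
17 = 1*9 + 8
9 = 1*8 + 1
8 = 8*1 + 0
gcd = 1, so the inverse exists. Back-substitute:
1 = 9 − 8
1 = −17 + 2·9
1 = 2·26 − 3·17
So 17·(-3) ≡ 1 (mod 26), and -3 ≡ 23 (mod 26).

23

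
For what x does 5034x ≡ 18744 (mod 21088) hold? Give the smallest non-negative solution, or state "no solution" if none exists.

First find gcd(5034, 21088):
21088 = 4×5034 + 952
5034 = 5×952 + 274
952 = 3×274 + 130
274 = 2×130 + 14
130 = 9×14 + 4
14 = 3×4 + 2
4 = 2×2 + 0
gcd = 2 and 2 | 18744, so solutions exist. Divide through by 2: 2517x ≡ 9372 (mod 10544).
Now find 2517⁻¹ mod 10544:
10544 = 4×2517 + 476
2517 = 5×476 + 137
476 = 3×137 + 65
137 = 2×65 + 7
65 = 9×7 + 2
7 = 3×2 + 1
2 = 2×1 + 0
Back-substitute:
1 = 7 − 3·2
1 = −3·65 + 28·7
1 = 28·137 − 59·65
1 = −59·476 + 205·137
1 = 205·2517 − 1084·476
1 = −1084·10544 + 4541·2517
So 2517⁻¹ ≡ 4541 (mod 10544).
Then x ≡ 4541·9372 ≡ 2668 (mod 10544); the smallest non-negative solution is x = 2668.

2668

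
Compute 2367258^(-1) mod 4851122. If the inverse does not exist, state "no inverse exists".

Compute gcd(2367258, 4851122):
4851122 = 2·2367258 + 116606
2367258 = 20·116606 + 35138
116606 = 3·35138 + 11192
35138 = 3·11192 + 1562
11192 = 7·1562 + 258
1562 = 6·258 + 14
258 = 18·14 + 6
14 = 2·6 + 2
6 = 3·2 + 0
The gcd is 2, not 1, hence no inverse exists.

no inverse exists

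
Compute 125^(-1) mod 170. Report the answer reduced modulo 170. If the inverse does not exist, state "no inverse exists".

no inverse exists

Euclidean algorithm on 170, 125:
170 = 1*125 + 45
125 = 2*45 + 35
45 = 1*35 + 10
35 = 3*10 + 5
10 = 2*5 + 0
The gcd is 5, not 1, hence no inverse exists.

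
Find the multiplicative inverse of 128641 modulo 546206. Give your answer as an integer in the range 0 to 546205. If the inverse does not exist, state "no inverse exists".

370461

Run Euclid on (546206, 128641):
546206 = 4·128641 + 31642
128641 = 4·31642 + 2073
31642 = 15·2073 + 547
2073 = 3·547 + 432
547 = 1·432 + 115
432 = 3·115 + 87
115 = 1·87 + 28
87 = 3·28 + 3
28 = 9·3 + 1
3 = 3·1 + 0
Since gcd(128641, 546206) = 1, back-substitute to write 1 as a combination:
1 = 28 − 9·3
1 = −9·87 + 28·28
1 = 28·115 − 37·87
1 = −37·432 + 139·115
1 = 139·547 − 176·432
1 = −176·2073 + 667·547
1 = 667·31642 − 10181·2073
1 = −10181·128641 + 41391·31642
1 = 41391·546206 − 175745·128641
Hence 128641⁻¹ ≡ -175745 ≡ 370461 (mod 546206).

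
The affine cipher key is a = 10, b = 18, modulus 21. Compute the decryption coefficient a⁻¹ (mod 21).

Run Euclid on (21, 10):
21 = 2*10 + 1
10 = 10*1 + 0
Since gcd(10, 21) = 1, back-substitute to write 1 as a combination:
1 = 21 − 2·10
Hence 10⁻¹ ≡ -2 ≡ 19 (mod 21).

19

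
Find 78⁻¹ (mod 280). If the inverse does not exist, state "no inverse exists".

no inverse exists

Euclidean algorithm on 280, 78:
280 = 3*78 + 46
78 = 1*46 + 32
46 = 1*32 + 14
32 = 2*14 + 4
14 = 3*4 + 2
4 = 2*2 + 0
Since gcd = 2 > 1, 78 is not a unit mod 280.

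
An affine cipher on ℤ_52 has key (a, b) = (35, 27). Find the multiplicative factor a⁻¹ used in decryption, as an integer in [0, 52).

Run Euclid on (52, 35):
52 = 1·35 + 17
35 = 2·17 + 1
17 = 17·1 + 0
The gcd is 1. Working backward:
1 = 35 − 2·17
1 = −2·52 + 3·35
So 35·3 ≡ 1 (mod 52).

3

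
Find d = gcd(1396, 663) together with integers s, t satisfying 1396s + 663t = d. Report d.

Repeated division:
1396 = 2*663 + 70
663 = 9*70 + 33
70 = 2*33 + 4
33 = 8*4 + 1
4 = 4*1 + 0
gcd(1396, 663) = 1.
Back-substituting:
1 = 33 − 8·4
1 = −8·70 + 17·33
1 = 17·663 − 161·70
1 = −161·1396 + 339·663
So 1 = (-161)·1396 + (339)·663.

1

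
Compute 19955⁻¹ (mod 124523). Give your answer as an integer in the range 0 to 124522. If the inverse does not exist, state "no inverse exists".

Extended Euclidean algorithm:
124523 = 6*19955 + 4793
19955 = 4*4793 + 783
4793 = 6*783 + 95
783 = 8*95 + 23
95 = 4*23 + 3
23 = 7*3 + 2
3 = 1*2 + 1
2 = 2*1 + 0
Since gcd(19955, 124523) = 1, back-substitute to write 1 as a combination:
1 = 3 − 2
1 = −23 + 8·3
1 = 8·95 − 33·23
1 = −33·783 + 272·95
1 = 272·4793 − 1665·783
1 = −1665·19955 + 6932·4793
1 = 6932·124523 − 43257·19955
Hence 19955⁻¹ ≡ -43257 ≡ 81266 (mod 124523).

81266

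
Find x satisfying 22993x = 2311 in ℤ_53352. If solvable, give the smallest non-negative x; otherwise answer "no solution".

First find gcd(22993, 53352):
53352 = 2·22993 + 7366
22993 = 3·7366 + 895
7366 = 8·895 + 206
895 = 4·206 + 71
206 = 2·71 + 64
71 = 1·64 + 7
64 = 9·7 + 1
7 = 7·1 + 0
gcd = 1, so a unique solution mod 53352 exists.
Back-substitute for the Bézout coefficients:
1 = 64 − 9·7
1 = −9·71 + 10·64
1 = 10·206 − 29·71
1 = −29·895 + 126·206
1 = 126·7366 − 1037·895
1 = −1037·22993 + 3237·7366
1 = 3237·53352 − 7511·22993
So 22993·(-7511) ≡ 1 (mod 53352), giving 22993⁻¹ ≡ 45841.
x ≡ 22993⁻¹·2311 ≡ 45841·2311 ≡ 34831 (mod 53352).

34831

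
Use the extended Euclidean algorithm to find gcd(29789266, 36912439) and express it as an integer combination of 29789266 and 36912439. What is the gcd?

Euclidean algorithm:
36912439 = 1×29789266 + 7123173
29789266 = 4×7123173 + 1296574
7123173 = 5×1296574 + 640303
1296574 = 2×640303 + 15968
640303 = 40×15968 + 1583
15968 = 10×1583 + 138
1583 = 11×138 + 65
138 = 2×65 + 8
65 = 8×8 + 1
8 = 8×1 + 0
gcd(29789266, 36912439) = 1.
Back-substituting:
1 = 65 − 8·8
1 = −8·138 + 17·65
1 = 17·1583 − 195·138
1 = −195·15968 + 1967·1583
1 = 1967·640303 − 78875·15968
1 = −78875·1296574 + 159717·640303
1 = 159717·7123173 − 877460·1296574
1 = −877460·29789266 + 3669557·7123173
1 = 3669557·36912439 − 4547017·29789266
So 1 = (3669557)·36912439 + (-4547017)·29789266.

1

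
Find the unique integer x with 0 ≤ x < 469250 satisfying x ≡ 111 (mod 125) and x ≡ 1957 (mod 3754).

381111

Write x = 111 + 125·k. Then 125·k ≡ 1957 − 111 ≡ 1846 (mod 3754).
Need 125⁻¹ mod 3754. Extended Euclid on (3754, 125):
3754 = 30×125 + 4
125 = 31×4 + 1
4 = 4×1 + 0
Back-substitute:
1 = 125 − 31·4
1 = −31·3754 + 931·125
125⁻¹ ≡ 931 (mod 3754), so k ≡ 931·1846 ≡ 3048 (mod 3754).
x = 111 + 125·3048 = 381111.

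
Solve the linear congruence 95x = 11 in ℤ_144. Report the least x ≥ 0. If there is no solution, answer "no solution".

85

First find gcd(95, 144):
144 = 1·95 + 49
95 = 1·49 + 46
49 = 1·46 + 3
46 = 15·3 + 1
3 = 3·1 + 0
gcd = 1, so a unique solution mod 144 exists.
Back-substitute for the Bézout coefficients:
1 = 46 − 15·3
1 = −15·49 + 16·46
1 = 16·95 − 31·49
1 = −31·144 + 47·95
So 95·(47) ≡ 1 (mod 144), giving 95⁻¹ ≡ 47.
x ≡ 95⁻¹·11 ≡ 47·11 ≡ 85 (mod 144).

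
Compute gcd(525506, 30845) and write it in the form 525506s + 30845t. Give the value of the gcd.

Repeated division:
525506 = 17*30845 + 1141
30845 = 27*1141 + 38
1141 = 30*38 + 1
38 = 38*1 + 0
gcd(525506, 30845) = 1.
Working backward:
1 = 1141 − 30·38
1 = −30·30845 + 811·1141
1 = 811·525506 − 13817·30845
So 1 = (811)·525506 + (-13817)·30845.

1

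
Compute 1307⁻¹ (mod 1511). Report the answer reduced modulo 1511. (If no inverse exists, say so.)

437

gcd(1511, 1307) by repeated division:
1511 = 1×1307 + 204
1307 = 6×204 + 83
204 = 2×83 + 38
83 = 2×38 + 7
38 = 5×7 + 3
7 = 2×3 + 1
3 = 3×1 + 0
gcd = 1, so the inverse exists. Back-substitute:
1 = 7 − 2·3
1 = −2·38 + 11·7
1 = 11·83 − 24·38
1 = −24·204 + 59·83
1 = 59·1307 − 378·204
1 = −378·1511 + 437·1307
So 1307·437 ≡ 1 (mod 1511).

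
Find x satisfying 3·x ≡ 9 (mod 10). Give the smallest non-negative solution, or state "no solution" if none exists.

First find gcd(3, 10):
10 = 3×3 + 1
3 = 3×1 + 0
gcd = 1, so a unique solution mod 10 exists.
Back-substitute for the Bézout coefficients:
1 = 10 − 3·3
So 3·(-3) ≡ 1 (mod 10), giving 3⁻¹ ≡ 7.
x ≡ 3⁻¹·9 ≡ 7·9 ≡ 3 (mod 10).

3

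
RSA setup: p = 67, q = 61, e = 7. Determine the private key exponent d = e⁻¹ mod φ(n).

2263

φ(n) = (p−1)(q−1) = 66·60 = 3960.
Need d with 7·d ≡ 1 (mod 3960). Apply the extended Euclidean algorithm:
3960 = 565*7 + 5
7 = 1*5 + 2
5 = 2*2 + 1
2 = 2*1 + 0
Back-substitute:
1 = 5 − 2·2
1 = −2·7 + 3·5
1 = 3·3960 − 1697·7
So 7·(-1697) ≡ 1 (mod 3960), hence d ≡ -1697 ≡ 2263 (mod 3960).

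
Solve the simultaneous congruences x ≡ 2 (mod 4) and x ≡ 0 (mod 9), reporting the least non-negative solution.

Write x = 2 + 4·k. Then 4·k ≡ 0 − 2 ≡ 7 (mod 9).
Need 4⁻¹ mod 9. Extended Euclid on (9, 4):
9 = 2*4 + 1
4 = 4*1 + 0
Back-substitute:
1 = 9 − 2·4
4⁻¹ ≡ 7 (mod 9), so k ≡ 7·7 ≡ 4 (mod 9).
x = 2 + 4·4 = 18.

18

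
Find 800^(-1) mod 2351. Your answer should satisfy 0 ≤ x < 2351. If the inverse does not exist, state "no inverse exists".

144

Run Euclid on (2351, 800):
2351 = 2·800 + 751
800 = 1·751 + 49
751 = 15·49 + 16
49 = 3·16 + 1
16 = 16·1 + 0
Since gcd(800, 2351) = 1, back-substitute to write 1 as a combination:
1 = 49 − 3·16
1 = −3·751 + 46·49
1 = 46·800 − 49·751
1 = −49·2351 + 144·800
So 800·144 ≡ 1 (mod 2351).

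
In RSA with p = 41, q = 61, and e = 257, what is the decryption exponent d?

1793

φ(n) = (p−1)(q−1) = 40·60 = 2400.
Need d with 257·d ≡ 1 (mod 2400). Apply the extended Euclidean algorithm:
2400 = 9*257 + 87
257 = 2*87 + 83
87 = 1*83 + 4
83 = 20*4 + 3
4 = 1*3 + 1
3 = 3*1 + 0
Back-substitute:
1 = 4 − 3
1 = −83 + 21·4
1 = 21·87 − 22·83
1 = −22·257 + 65·87
1 = 65·2400 − 607·257
So 257·(-607) ≡ 1 (mod 2400), hence d ≡ -607 ≡ 1793 (mod 2400).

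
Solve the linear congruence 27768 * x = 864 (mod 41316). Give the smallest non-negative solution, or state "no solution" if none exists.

2955

First find gcd(27768, 41316):
41316 = 1×27768 + 13548
27768 = 2×13548 + 672
13548 = 20×672 + 108
672 = 6×108 + 24
108 = 4×24 + 12
24 = 2×12 + 0
gcd = 12 and 12 | 864, so solutions exist. Divide through by 12: 2314x ≡ 72 (mod 3443).
Now find 2314⁻¹ mod 3443:
3443 = 1×2314 + 1129
2314 = 2×1129 + 56
1129 = 20×56 + 9
56 = 6×9 + 2
9 = 4×2 + 1
2 = 2×1 + 0
Back-substitute:
1 = 9 − 4·2
1 = −4·56 + 25·9
1 = 25·1129 − 504·56
1 = −504·2314 + 1033·1129
1 = 1033·3443 − 1537·2314
So 2314·(-1537) ≡ 1 (mod 3443), i.e. 2314⁻¹ ≡ 1906.
Then x ≡ 1906·72 ≡ 2955 (mod 3443); the smallest non-negative solution is x = 2955.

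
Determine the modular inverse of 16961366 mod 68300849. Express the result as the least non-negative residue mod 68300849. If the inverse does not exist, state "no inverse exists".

51435953

Extended Euclidean algorithm:
68300849 = 4·16961366 + 455385
16961366 = 37·455385 + 112121
455385 = 4·112121 + 6901
112121 = 16·6901 + 1705
6901 = 4·1705 + 81
1705 = 21·81 + 4
81 = 20·4 + 1
4 = 4·1 + 0
gcd = 1, so the inverse exists. Back-substitute:
1 = 81 − 20·4
1 = −20·1705 + 421·81
1 = 421·6901 − 1704·1705
1 = −1704·112121 + 27685·6901
1 = 27685·455385 − 112444·112121
1 = −112444·16961366 + 4188113·455385
1 = 4188113·68300849 − 16864896·16961366
Hence 16961366⁻¹ ≡ -16864896 ≡ 51435953 (mod 68300849).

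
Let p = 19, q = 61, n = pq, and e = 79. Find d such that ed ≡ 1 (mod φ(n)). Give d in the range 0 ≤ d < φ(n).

1039

φ(n) = (p−1)(q−1) = 18·60 = 1080.
Need d with 79·d ≡ 1 (mod 1080). Apply the extended Euclidean algorithm:
1080 = 13*79 + 53
79 = 1*53 + 26
53 = 2*26 + 1
26 = 26*1 + 0
Back-substitute:
1 = 53 − 2·26
1 = −2·79 + 3·53
1 = 3·1080 − 41·79
So 79·(-41) ≡ 1 (mod 1080), hence d ≡ -41 ≡ 1039 (mod 1080).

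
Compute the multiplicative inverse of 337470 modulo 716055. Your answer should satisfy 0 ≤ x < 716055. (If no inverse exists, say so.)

Compute gcd(337470, 716055):
716055 = 2*337470 + 41115
337470 = 8*41115 + 8550
41115 = 4*8550 + 6915
8550 = 1*6915 + 1635
6915 = 4*1635 + 375
1635 = 4*375 + 135
375 = 2*135 + 105
135 = 1*105 + 30
105 = 3*30 + 15
30 = 2*15 + 0
gcd(337470, 716055) = 15 ≠ 1, so 337470 has no multiplicative inverse modulo 716055.

no inverse exists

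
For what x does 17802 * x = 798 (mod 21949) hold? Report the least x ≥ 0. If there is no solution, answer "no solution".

8537

First find gcd(17802, 21949):
21949 = 1×17802 + 4147
17802 = 4×4147 + 1214
4147 = 3×1214 + 505
1214 = 2×505 + 204
505 = 2×204 + 97
204 = 2×97 + 10
97 = 9×10 + 7
10 = 1×7 + 3
7 = 2×3 + 1
3 = 3×1 + 0
gcd = 1, so a unique solution mod 21949 exists.
Back-substitute for the Bézout coefficients:
1 = 7 − 2·3
1 = −2·10 + 3·7
1 = 3·97 − 29·10
1 = −29·204 + 61·97
1 = 61·505 − 151·204
1 = −151·1214 + 363·505
1 = 363·4147 − 1240·1214
1 = −1240·17802 + 5323·4147
1 = 5323·21949 − 6563·17802
So 17802·(-6563) ≡ 1 (mod 21949), giving 17802⁻¹ ≡ 15386.
x ≡ 17802⁻¹·798 ≡ 15386·798 ≡ 8537 (mod 21949).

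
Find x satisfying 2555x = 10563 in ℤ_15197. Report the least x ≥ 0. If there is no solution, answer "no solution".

First find gcd(2555, 15197):
15197 = 5×2555 + 2422
2555 = 1×2422 + 133
2422 = 18×133 + 28
133 = 4×28 + 21
28 = 1×21 + 7
21 = 3×7 + 0
gcd = 7 and 7 | 10563, so solutions exist. Divide through by 7: 365x ≡ 1509 (mod 2171).
Now find 365⁻¹ mod 2171:
2171 = 5·365 + 346
365 = 1·346 + 19
346 = 18·19 + 4
19 = 4·4 + 3
4 = 1·3 + 1
3 = 3·1 + 0
Back-substitute:
1 = 4 − 3
1 = −19 + 5·4
1 = 5·346 − 91·19
1 = −91·365 + 96·346
1 = 96·2171 − 571·365
So 365·(-571) ≡ 1 (mod 2171), i.e. 365⁻¹ ≡ 1600.
Then x ≡ 1600·1509 ≡ 248 (mod 2171); the smallest non-negative solution is x = 248.

248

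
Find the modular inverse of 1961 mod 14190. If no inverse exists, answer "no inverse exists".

521

Extended Euclidean algorithm:
14190 = 7·1961 + 463
1961 = 4·463 + 109
463 = 4·109 + 27
109 = 4·27 + 1
27 = 27·1 + 0
The gcd is 1. Working backward:
1 = 109 − 4·27
1 = −4·463 + 17·109
1 = 17·1961 − 72·463
1 = −72·14190 + 521·1961
So 1961·521 ≡ 1 (mod 14190).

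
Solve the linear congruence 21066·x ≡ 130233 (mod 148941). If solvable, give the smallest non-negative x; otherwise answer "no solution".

First find gcd(21066, 148941):
148941 = 7×21066 + 1479
21066 = 14×1479 + 360
1479 = 4×360 + 39
360 = 9×39 + 9
39 = 4×9 + 3
9 = 3×3 + 0
gcd = 3 and 3 | 130233, so solutions exist. Divide through by 3: 7022x ≡ 43411 (mod 49647).
Now find 7022⁻¹ mod 49647:
49647 = 7×7022 + 493
7022 = 14×493 + 120
493 = 4×120 + 13
120 = 9×13 + 3
13 = 4×3 + 1
3 = 3×1 + 0
Back-substitute:
1 = 13 − 4·3
1 = −4·120 + 37·13
1 = 37·493 − 152·120
1 = −152·7022 + 2165·493
1 = 2165·49647 − 15307·7022
So 7022·(-15307) ≡ 1 (mod 49647), i.e. 7022⁻¹ ≡ 34340.
Then x ≡ 34340·43411 ≡ 32918 (mod 49647); the smallest non-negative solution is x = 32918.

32918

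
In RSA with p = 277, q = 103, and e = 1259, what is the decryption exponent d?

7379

φ(n) = (p−1)(q−1) = 276·102 = 28152.
Need d with 1259·d ≡ 1 (mod 28152). Apply the extended Euclidean algorithm:
28152 = 22·1259 + 454
1259 = 2·454 + 351
454 = 1·351 + 103
351 = 3·103 + 42
103 = 2·42 + 19
42 = 2·19 + 4
19 = 4·4 + 3
4 = 1·3 + 1
3 = 3·1 + 0
Back-substitute:
1 = 4 − 3
1 = −19 + 5·4
1 = 5·42 − 11·19
1 = −11·103 + 27·42
1 = 27·351 − 92·103
1 = −92·454 + 119·351
1 = 119·1259 − 330·454
1 = −330·28152 + 7379·1259
So 1259·7379 ≡ 1 (mod 28152), hence d = 7379.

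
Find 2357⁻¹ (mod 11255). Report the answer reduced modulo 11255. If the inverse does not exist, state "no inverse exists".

8643

Run Euclid on (11255, 2357):
11255 = 4·2357 + 1827
2357 = 1·1827 + 530
1827 = 3·530 + 237
530 = 2·237 + 56
237 = 4·56 + 13
56 = 4·13 + 4
13 = 3·4 + 1
4 = 4·1 + 0
Since gcd(2357, 11255) = 1, back-substitute to write 1 as a combination:
1 = 13 − 3·4
1 = −3·56 + 13·13
1 = 13·237 − 55·56
1 = −55·530 + 123·237
1 = 123·1827 − 424·530
1 = −424·2357 + 547·1827
1 = 547·11255 − 2612·2357
Thus 2357·(-2612) ≡ 1 (mod 11255); reducing, -2612 mod 11255 = 8643.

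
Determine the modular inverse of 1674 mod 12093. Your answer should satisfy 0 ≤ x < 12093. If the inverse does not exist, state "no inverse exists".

Compute gcd(1674, 12093):
12093 = 7×1674 + 375
1674 = 4×375 + 174
375 = 2×174 + 27
174 = 6×27 + 12
27 = 2×12 + 3
12 = 4×3 + 0
Since gcd = 3 > 1, 1674 is not a unit mod 12093.

no inverse exists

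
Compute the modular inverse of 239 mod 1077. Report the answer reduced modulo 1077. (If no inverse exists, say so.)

356

Extended Euclidean algorithm:
1077 = 4·239 + 121
239 = 1·121 + 118
121 = 1·118 + 3
118 = 39·3 + 1
3 = 3·1 + 0
Since gcd(239, 1077) = 1, back-substitute to write 1 as a combination:
1 = 118 − 39·3
1 = −39·121 + 40·118
1 = 40·239 − 79·121
1 = −79·1077 + 356·239
So 239·356 ≡ 1 (mod 1077).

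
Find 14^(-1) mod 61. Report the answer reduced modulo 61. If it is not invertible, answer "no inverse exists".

48

gcd(61, 14) by repeated division:
61 = 4·14 + 5
14 = 2·5 + 4
5 = 1·4 + 1
4 = 4·1 + 0
The gcd is 1. Working backward:
1 = 5 − 4
1 = −14 + 3·5
1 = 3·61 − 13·14
Hence 14⁻¹ ≡ -13 ≡ 48 (mod 61).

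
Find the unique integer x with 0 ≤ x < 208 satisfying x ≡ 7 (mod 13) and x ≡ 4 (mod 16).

20

Write x = 7 + 13·k. Then 13·k ≡ 4 − 7 ≡ 13 (mod 16).
Need 13⁻¹ mod 16. Extended Euclid on (16, 13):
16 = 1×13 + 3
13 = 4×3 + 1
3 = 3×1 + 0
Back-substitute:
1 = 13 − 4·3
1 = −4·16 + 5·13
13⁻¹ ≡ 5 (mod 16), so k ≡ 5·13 ≡ 1 (mod 16).
x = 7 + 13·1 = 20.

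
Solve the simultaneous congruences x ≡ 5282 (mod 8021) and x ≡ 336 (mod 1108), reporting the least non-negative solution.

Write x = 5282 + 8021·k. Then 8021·k ≡ 336 − 5282 ≡ 594 (mod 1108).
Need 8021⁻¹ mod 1108. Extended Euclid on (1108, 265):
1108 = 4*265 + 48
265 = 5*48 + 25
48 = 1*25 + 23
25 = 1*23 + 2
23 = 11*2 + 1
2 = 2*1 + 0
Back-substitute:
1 = 23 − 11·2
1 = −11·25 + 12·23
1 = 12·48 − 23·25
1 = −23·265 + 127·48
1 = 127·1108 − 531·265
8021⁻¹ ≡ 577 (mod 1108), so k ≡ 577·594 ≡ 366 (mod 1108).
x = 5282 + 8021·366 = 2940968.

2940968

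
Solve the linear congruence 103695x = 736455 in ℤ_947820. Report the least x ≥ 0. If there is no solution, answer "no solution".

42885

First find gcd(103695, 947820):
947820 = 9·103695 + 14565
103695 = 7·14565 + 1740
14565 = 8·1740 + 645
1740 = 2·645 + 450
645 = 1·450 + 195
450 = 2·195 + 60
195 = 3·60 + 15
60 = 4·15 + 0
gcd = 15 and 15 | 736455, so solutions exist. Divide through by 15: 6913x ≡ 49097 (mod 63188).
Now find 6913⁻¹ mod 63188:
63188 = 9×6913 + 971
6913 = 7×971 + 116
971 = 8×116 + 43
116 = 2×43 + 30
43 = 1×30 + 13
30 = 2×13 + 4
13 = 3×4 + 1
4 = 4×1 + 0
Back-substitute:
1 = 13 − 3·4
1 = −3·30 + 7·13
1 = 7·43 − 10·30
1 = −10·116 + 27·43
1 = 27·971 − 226·116
1 = −226·6913 + 1609·971
1 = 1609·63188 − 14707·6913
So 6913·(-14707) ≡ 1 (mod 63188), i.e. 6913⁻¹ ≡ 48481.
Then x ≡ 48481·49097 ≡ 42885 (mod 63188); the smallest non-negative solution is x = 42885.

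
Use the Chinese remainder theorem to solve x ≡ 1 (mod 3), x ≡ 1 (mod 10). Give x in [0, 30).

Write x = 1 + 3·k. Then 3·k ≡ 1 − 1 ≡ 0 (mod 10).
Need 3⁻¹ mod 10. Extended Euclid on (10, 3):
10 = 3*3 + 1
3 = 3*1 + 0
Back-substitute:
1 = 10 − 3·3
3⁻¹ ≡ 7 (mod 10), so k ≡ 7·0 ≡ 0 (mod 10).
x = 1 + 3·0 = 1.

1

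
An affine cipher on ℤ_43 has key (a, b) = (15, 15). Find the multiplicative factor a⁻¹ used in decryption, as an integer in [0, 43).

23

Apply the Euclidean algorithm to 43 and 15:
43 = 2*15 + 13
15 = 1*13 + 2
13 = 6*2 + 1
2 = 2*1 + 0
The gcd is 1. Working backward:
1 = 13 − 6·2
1 = −6·15 + 7·13
1 = 7·43 − 20·15
Thus 15·(-20) ≡ 1 (mod 43); reducing, -20 mod 43 = 23.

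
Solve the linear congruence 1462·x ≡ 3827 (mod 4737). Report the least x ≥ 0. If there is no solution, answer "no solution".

4043

First find gcd(1462, 4737):
4737 = 3*1462 + 351
1462 = 4*351 + 58
351 = 6*58 + 3
58 = 19*3 + 1
3 = 3*1 + 0
gcd = 1, so a unique solution mod 4737 exists.
Back-substitute for the Bézout coefficients:
1 = 58 − 19·3
1 = −19·351 + 115·58
1 = 115·1462 − 479·351
1 = −479·4737 + 1552·1462
So 1462·(1552) ≡ 1 (mod 4737), giving 1462⁻¹ ≡ 1552.
x ≡ 1462⁻¹·3827 ≡ 1552·3827 ≡ 4043 (mod 4737).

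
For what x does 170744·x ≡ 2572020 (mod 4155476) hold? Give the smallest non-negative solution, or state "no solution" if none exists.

First find gcd(170744, 4155476):
4155476 = 24*170744 + 57620
170744 = 2*57620 + 55504
57620 = 1*55504 + 2116
55504 = 26*2116 + 488
2116 = 4*488 + 164
488 = 2*164 + 160
164 = 1*160 + 4
160 = 40*4 + 0
gcd = 4 and 4 | 2572020, so solutions exist. Divide through by 4: 42686x ≡ 643005 (mod 1038869).
Now find 42686⁻¹ mod 1038869:
1038869 = 24·42686 + 14405
42686 = 2·14405 + 13876
14405 = 1·13876 + 529
13876 = 26·529 + 122
529 = 4·122 + 41
122 = 2·41 + 40
41 = 1·40 + 1
40 = 40·1 + 0
Back-substitute:
1 = 41 − 40
1 = −122 + 3·41
1 = 3·529 − 13·122
1 = −13·13876 + 341·529
1 = 341·14405 − 354·13876
1 = −354·42686 + 1049·14405
1 = 1049·1038869 − 25530·42686
So 42686·(-25530) ≡ 1 (mod 1038869), i.e. 42686⁻¹ ≡ 1013339.
Then x ≡ 1013339·643005 ≡ 290288 (mod 1038869); the smallest non-negative solution is x = 290288.

290288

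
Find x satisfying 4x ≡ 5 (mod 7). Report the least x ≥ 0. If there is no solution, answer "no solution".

3

First find gcd(4, 7):
7 = 1*4 + 3
4 = 1*3 + 1
3 = 3*1 + 0
gcd = 1, so a unique solution mod 7 exists.
Back-substitute for the Bézout coefficients:
1 = 4 − 3
1 = −7 + 2·4
So 4·(2) ≡ 1 (mod 7), giving 4⁻¹ ≡ 2.
x ≡ 4⁻¹·5 ≡ 2·5 ≡ 3 (mod 7).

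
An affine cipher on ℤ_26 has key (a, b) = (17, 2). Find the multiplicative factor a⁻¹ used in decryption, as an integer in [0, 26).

23

Run Euclid on (26, 17):
26 = 1·17 + 9
17 = 1·9 + 8
9 = 1·8 + 1
8 = 8·1 + 0
gcd = 1, so the inverse exists. Back-substitute:
1 = 9 − 8
1 = −17 + 2·9
1 = 2·26 − 3·17
So 17·(-3) ≡ 1 (mod 26), and -3 ≡ 23 (mod 26).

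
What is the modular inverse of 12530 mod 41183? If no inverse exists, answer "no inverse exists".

13124

Run Euclid on (41183, 12530):
41183 = 3*12530 + 3593
12530 = 3*3593 + 1751
3593 = 2*1751 + 91
1751 = 19*91 + 22
91 = 4*22 + 3
22 = 7*3 + 1
3 = 3*1 + 0
gcd = 1, so the inverse exists. Back-substitute:
1 = 22 − 7·3
1 = −7·91 + 29·22
1 = 29·1751 − 558·91
1 = −558·3593 + 1145·1751
1 = 1145·12530 − 3993·3593
1 = −3993·41183 + 13124·12530
So 12530·13124 ≡ 1 (mod 41183).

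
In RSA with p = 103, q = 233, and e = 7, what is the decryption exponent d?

φ(n) = (p−1)(q−1) = 102·232 = 23664.
Need d with 7·d ≡ 1 (mod 23664). Apply the extended Euclidean algorithm:
23664 = 3380×7 + 4
7 = 1×4 + 3
4 = 1×3 + 1
3 = 3×1 + 0
Back-substitute:
1 = 4 − 3
1 = −7 + 2·4
1 = 2·23664 − 6761·7
So 7·(-6761) ≡ 1 (mod 23664), hence d ≡ -6761 ≡ 16903 (mod 23664).

16903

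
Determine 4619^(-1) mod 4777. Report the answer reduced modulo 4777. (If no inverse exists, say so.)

1421

gcd(4777, 4619) by repeated division:
4777 = 1·4619 + 158
4619 = 29·158 + 37
158 = 4·37 + 10
37 = 3·10 + 7
10 = 1·7 + 3
7 = 2·3 + 1
3 = 3·1 + 0
The gcd is 1. Working backward:
1 = 7 − 2·3
1 = −2·10 + 3·7
1 = 3·37 − 11·10
1 = −11·158 + 47·37
1 = 47·4619 − 1374·158
1 = −1374·4777 + 1421·4619
So 4619·1421 ≡ 1 (mod 4777).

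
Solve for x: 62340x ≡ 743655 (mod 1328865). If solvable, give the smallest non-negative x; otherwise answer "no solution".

First find gcd(62340, 1328865):
1328865 = 21×62340 + 19725
62340 = 3×19725 + 3165
19725 = 6×3165 + 735
3165 = 4×735 + 225
735 = 3×225 + 60
225 = 3×60 + 45
60 = 1×45 + 15
45 = 3×15 + 0
gcd = 15 and 15 | 743655, so solutions exist. Divide through by 15: 4156x ≡ 49577 (mod 88591).
Now find 4156⁻¹ mod 88591:
88591 = 21×4156 + 1315
4156 = 3×1315 + 211
1315 = 6×211 + 49
211 = 4×49 + 15
49 = 3×15 + 4
15 = 3×4 + 3
4 = 1×3 + 1
3 = 3×1 + 0
Back-substitute:
1 = 4 − 3
1 = −15 + 4·4
1 = 4·49 − 13·15
1 = −13·211 + 56·49
1 = 56·1315 − 349·211
1 = −349·4156 + 1103·1315
1 = 1103·88591 − 23512·4156
So 4156·(-23512) ≡ 1 (mod 88591), i.e. 4156⁻¹ ≡ 65079.
Then x ≡ 65079·49577 ≡ 25954 (mod 88591); the smallest non-negative solution is x = 25954.

25954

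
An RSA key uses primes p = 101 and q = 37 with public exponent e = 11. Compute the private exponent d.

2291

φ(n) = (p−1)(q−1) = 100·36 = 3600.
Need d with 11·d ≡ 1 (mod 3600). Apply the extended Euclidean algorithm:
3600 = 327·11 + 3
11 = 3·3 + 2
3 = 1·2 + 1
2 = 2·1 + 0
Back-substitute:
1 = 3 − 2
1 = −11 + 4·3
1 = 4·3600 − 1309·11
So 11·(-1309) ≡ 1 (mod 3600), hence d ≡ -1309 ≡ 2291 (mod 3600).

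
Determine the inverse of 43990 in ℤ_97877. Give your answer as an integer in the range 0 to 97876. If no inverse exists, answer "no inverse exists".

Apply the Euclidean algorithm to 97877 and 43990:
97877 = 2*43990 + 9897
43990 = 4*9897 + 4402
9897 = 2*4402 + 1093
4402 = 4*1093 + 30
1093 = 36*30 + 13
30 = 2*13 + 4
13 = 3*4 + 1
4 = 4*1 + 0
gcd = 1, so the inverse exists. Back-substitute:
1 = 13 − 3·4
1 = −3·30 + 7·13
1 = 7·1093 − 255·30
1 = −255·4402 + 1027·1093
1 = 1027·9897 − 2309·4402
1 = −2309·43990 + 10263·9897
1 = 10263·97877 − 22835·43990
Hence 43990⁻¹ ≡ -22835 ≡ 75042 (mod 97877).

75042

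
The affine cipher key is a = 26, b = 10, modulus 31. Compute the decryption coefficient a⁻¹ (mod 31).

6

Run Euclid on (31, 26):
31 = 1*26 + 5
26 = 5*5 + 1
5 = 5*1 + 0
gcd = 1, so the inverse exists. Back-substitute:
1 = 26 − 5·5
1 = −5·31 + 6·26
So 26·6 ≡ 1 (mod 31).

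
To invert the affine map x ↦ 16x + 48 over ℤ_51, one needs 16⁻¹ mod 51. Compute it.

16

Extended Euclidean algorithm:
51 = 3·16 + 3
16 = 5·3 + 1
3 = 3·1 + 0
gcd = 1, so the inverse exists. Back-substitute:
1 = 16 − 5·3
1 = −5·51 + 16·16
So 16·16 ≡ 1 (mod 51).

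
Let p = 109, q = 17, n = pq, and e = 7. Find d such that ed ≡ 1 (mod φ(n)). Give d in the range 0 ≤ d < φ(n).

247

φ(n) = (p−1)(q−1) = 108·16 = 1728.
Need d with 7·d ≡ 1 (mod 1728). Apply the extended Euclidean algorithm:
1728 = 246·7 + 6
7 = 1·6 + 1
6 = 6·1 + 0
Back-substitute:
1 = 7 − 6
1 = −1728 + 247·7
So 7·247 ≡ 1 (mod 1728), hence d = 247.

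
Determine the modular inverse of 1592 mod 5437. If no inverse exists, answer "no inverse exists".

Extended Euclidean algorithm:
5437 = 3·1592 + 661
1592 = 2·661 + 270
661 = 2·270 + 121
270 = 2·121 + 28
121 = 4·28 + 9
28 = 3·9 + 1
9 = 9·1 + 0
gcd = 1, so the inverse exists. Back-substitute:
1 = 28 − 3·9
1 = −3·121 + 13·28
1 = 13·270 − 29·121
1 = −29·661 + 71·270
1 = 71·1592 − 171·661
1 = −171·5437 + 584·1592
So 1592·584 ≡ 1 (mod 5437).

584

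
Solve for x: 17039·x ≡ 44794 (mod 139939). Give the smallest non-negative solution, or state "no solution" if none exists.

18498

First find gcd(17039, 139939):
139939 = 8·17039 + 3627
17039 = 4·3627 + 2531
3627 = 1·2531 + 1096
2531 = 2·1096 + 339
1096 = 3·339 + 79
339 = 4·79 + 23
79 = 3·23 + 10
23 = 2·10 + 3
10 = 3·3 + 1
3 = 3·1 + 0
gcd = 1, so a unique solution mod 139939 exists.
Back-substitute for the Bézout coefficients:
1 = 10 − 3·3
1 = −3·23 + 7·10
1 = 7·79 − 24·23
1 = −24·339 + 103·79
1 = 103·1096 − 333·339
1 = −333·2531 + 769·1096
1 = 769·3627 − 1102·2531
1 = −1102·17039 + 5177·3627
1 = 5177·139939 − 42518·17039
So 17039·(-42518) ≡ 1 (mod 139939), giving 17039⁻¹ ≡ 97421.
x ≡ 17039⁻¹·44794 ≡ 97421·44794 ≡ 18498 (mod 139939).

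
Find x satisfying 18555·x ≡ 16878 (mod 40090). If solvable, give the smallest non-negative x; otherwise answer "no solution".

no solution

gcd(18555, 40090):
40090 = 2×18555 + 2980
18555 = 6×2980 + 675
2980 = 4×675 + 280
675 = 2×280 + 115
280 = 2×115 + 50
115 = 2×50 + 15
50 = 3×15 + 5
15 = 3×5 + 0
gcd = 5, but 5 ∤ 16878, so the congruence has no solution.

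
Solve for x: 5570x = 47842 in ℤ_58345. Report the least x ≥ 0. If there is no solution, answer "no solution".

gcd(5570, 58345):
58345 = 10×5570 + 2645
5570 = 2×2645 + 280
2645 = 9×280 + 125
280 = 2×125 + 30
125 = 4×30 + 5
30 = 6×5 + 0
gcd = 5, but 5 ∤ 47842, so the congruence has no solution.

no solution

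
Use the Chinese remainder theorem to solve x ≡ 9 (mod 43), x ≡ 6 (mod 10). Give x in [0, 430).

Write x = 9 + 43·k. Then 43·k ≡ 6 − 9 ≡ 7 (mod 10).
Need 43⁻¹ mod 10. Extended Euclid on (10, 3):
10 = 3·3 + 1
3 = 3·1 + 0
Back-substitute:
1 = 10 − 3·3
43⁻¹ ≡ 7 (mod 10), so k ≡ 7·7 ≡ 9 (mod 10).
x = 9 + 43·9 = 396.

396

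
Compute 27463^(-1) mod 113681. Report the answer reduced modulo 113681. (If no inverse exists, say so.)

22564

Apply the Euclidean algorithm to 113681 and 27463:
113681 = 4×27463 + 3829
27463 = 7×3829 + 660
3829 = 5×660 + 529
660 = 1×529 + 131
529 = 4×131 + 5
131 = 26×5 + 1
5 = 5×1 + 0
The gcd is 1. Working backward:
1 = 131 − 26·5
1 = −26·529 + 105·131
1 = 105·660 − 131·529
1 = −131·3829 + 760·660
1 = 760·27463 − 5451·3829
1 = −5451·113681 + 22564·27463
So 27463·22564 ≡ 1 (mod 113681).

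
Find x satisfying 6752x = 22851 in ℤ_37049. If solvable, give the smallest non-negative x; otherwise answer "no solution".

First find gcd(6752, 37049):
37049 = 5·6752 + 3289
6752 = 2·3289 + 174
3289 = 18·174 + 157
174 = 1·157 + 17
157 = 9·17 + 4
17 = 4·4 + 1
4 = 4·1 + 0
gcd = 1, so a unique solution mod 37049 exists.
Back-substitute for the Bézout coefficients:
1 = 17 − 4·4
1 = −4·157 + 37·17
1 = 37·174 − 41·157
1 = −41·3289 + 775·174
1 = 775·6752 − 1591·3289
1 = −1591·37049 + 8730·6752
So 6752·(8730) ≡ 1 (mod 37049), giving 6752⁻¹ ≡ 8730.
x ≡ 6752⁻¹·22851 ≡ 8730·22851 ≡ 17414 (mod 37049).

17414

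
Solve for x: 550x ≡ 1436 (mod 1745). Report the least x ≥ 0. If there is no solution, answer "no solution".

gcd(550, 1745):
1745 = 3*550 + 95
550 = 5*95 + 75
95 = 1*75 + 20
75 = 3*20 + 15
20 = 1*15 + 5
15 = 3*5 + 0
gcd = 5, but 5 ∤ 1436, so the congruence has no solution.

no solution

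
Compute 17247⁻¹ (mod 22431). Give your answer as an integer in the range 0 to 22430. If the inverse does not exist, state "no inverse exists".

no inverse exists

Compute gcd(17247, 22431):
22431 = 1*17247 + 5184
17247 = 3*5184 + 1695
5184 = 3*1695 + 99
1695 = 17*99 + 12
99 = 8*12 + 3
12 = 4*3 + 0
The gcd is 3, not 1, hence no inverse exists.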